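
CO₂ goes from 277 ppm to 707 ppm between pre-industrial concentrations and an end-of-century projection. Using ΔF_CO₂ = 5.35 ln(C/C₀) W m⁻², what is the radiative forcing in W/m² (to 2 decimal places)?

ΔF = 5.01 W/m²

CO₂: 5.35 × ln(707/277) = 5.35 × ln(2.55235) = 5.35 × 0.93701 = 5.0130 W/m².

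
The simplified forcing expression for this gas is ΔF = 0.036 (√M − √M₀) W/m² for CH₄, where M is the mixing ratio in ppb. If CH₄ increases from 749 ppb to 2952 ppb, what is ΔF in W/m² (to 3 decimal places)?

ΔF = 0.971 W/m²

CH₄: 0.036 × (√2952 − √749) = 0.036 × (54.3323 − 27.3679) = 0.036 × 26.9644 = 0.9707 W/m².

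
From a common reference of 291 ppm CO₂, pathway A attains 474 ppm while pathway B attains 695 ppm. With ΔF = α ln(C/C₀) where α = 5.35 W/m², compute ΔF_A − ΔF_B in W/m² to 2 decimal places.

ΔF_A = 5.35 ln(474/291) = 5.35 × 0.48788 = 2.6102 W/m².
ΔF_B = 5.35 ln(695/291) = 5.35 × 0.87059 = 4.6577 W/m².
Difference: 2.6102 − 4.6577 = -2.0475 W/m².

ΔF_A − ΔF_B = -2.05 W/m²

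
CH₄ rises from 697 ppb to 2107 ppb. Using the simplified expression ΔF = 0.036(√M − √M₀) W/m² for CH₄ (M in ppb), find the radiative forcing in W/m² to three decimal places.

ΔF = 0.702 W/m²

CH₄: 0.036 × (√2107 − √697) = 0.036 × (45.9021 − 26.4008) = 0.036 × 19.5013 = 0.7020 W/m².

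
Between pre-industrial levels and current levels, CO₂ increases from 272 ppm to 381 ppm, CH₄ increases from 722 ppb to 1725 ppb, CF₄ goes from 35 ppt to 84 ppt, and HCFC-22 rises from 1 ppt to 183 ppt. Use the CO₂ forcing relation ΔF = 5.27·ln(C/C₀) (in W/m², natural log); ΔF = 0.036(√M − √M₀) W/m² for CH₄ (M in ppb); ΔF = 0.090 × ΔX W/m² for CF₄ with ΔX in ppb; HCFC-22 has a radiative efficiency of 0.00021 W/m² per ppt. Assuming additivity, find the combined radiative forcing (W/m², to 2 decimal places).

CO₂: 5.27 × ln(381/272) = 5.27 × ln(1.40074) = 5.27 × 0.33700 = 1.7760 W/m².
CH₄: 0.036 × (√1725 − √722) = 0.036 × (41.5331 − 26.8701) = 0.036 × 14.6630 = 0.5279 W/m².
CF₄: Δ = 84 − 35 = 49 ppt = 0.049 ppb; ΔF = 0.090 × 0.049 = 0.0044 W/m².
HCFC-22: ΔF = 0.00021 × (183 − 1) = 0.00021 × 182 = 0.0382 W/m².
Total ΔF = 1.7760 + 0.5279 + 0.0044 + 0.0382 = 2.3465 W/m².

ΔF = 2.35 W/m²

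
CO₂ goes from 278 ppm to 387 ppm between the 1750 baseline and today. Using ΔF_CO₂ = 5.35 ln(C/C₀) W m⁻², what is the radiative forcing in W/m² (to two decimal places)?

CO₂: 5.35 × ln(387/278) = 5.35 × ln(1.39209) = 5.35 × 0.33081 = 1.7698 W/m².

ΔF = 1.77 W/m²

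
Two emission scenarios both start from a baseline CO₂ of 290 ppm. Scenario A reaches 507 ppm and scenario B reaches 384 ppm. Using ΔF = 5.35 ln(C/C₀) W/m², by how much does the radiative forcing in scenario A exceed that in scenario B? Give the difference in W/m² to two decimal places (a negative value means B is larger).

ΔF_A = 5.35 ln(507/290) = 5.35 × 0.55863 = 2.9887 W/m².
ΔF_B = 5.35 ln(384/290) = 5.35 × 0.28076 = 1.5021 W/m².
Difference: 2.9887 − 1.5021 = 1.4866 W/m².
(Equivalently, ΔF_A − ΔF_B = 5.35 ln(507/384) = 5.35 × 0.27787 = 1.4866 W/m².)

ΔF_A − ΔF_B = 1.49 W/m²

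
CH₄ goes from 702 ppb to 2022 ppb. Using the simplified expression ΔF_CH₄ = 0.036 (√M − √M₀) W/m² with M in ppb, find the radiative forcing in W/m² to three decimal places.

CH₄: 0.036 × (√2022 − √702) = 0.036 × (44.9667 − 26.4953) = 0.036 × 18.4714 = 0.6650 W/m².

ΔF = 0.665 W/m²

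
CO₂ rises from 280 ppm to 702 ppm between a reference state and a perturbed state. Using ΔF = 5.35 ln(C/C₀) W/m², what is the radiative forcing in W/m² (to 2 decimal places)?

ΔF = 4.92 W/m²

CO₂ absorption bands are partially saturated, so forcing scales with the logarithm of the concentration ratio.
CO₂: 5.35 × ln(702/280) = 5.35 × ln(2.50714) = 5.35 × 0.91914 = 4.9174 W/m².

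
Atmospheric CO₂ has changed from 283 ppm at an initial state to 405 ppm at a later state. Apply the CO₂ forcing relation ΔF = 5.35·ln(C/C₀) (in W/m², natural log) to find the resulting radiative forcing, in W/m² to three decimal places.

ΔF = 1.918 W/m²

CO₂: 5.35 × ln(405/283) = 5.35 × ln(1.43110) = 5.35 × 0.35844 = 1.9177 W/m².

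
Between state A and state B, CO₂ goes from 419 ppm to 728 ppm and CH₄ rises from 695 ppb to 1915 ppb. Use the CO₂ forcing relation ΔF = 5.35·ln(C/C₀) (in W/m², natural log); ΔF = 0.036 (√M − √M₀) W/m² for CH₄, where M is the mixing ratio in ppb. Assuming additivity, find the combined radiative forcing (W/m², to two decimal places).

ΔF = 3.58 W/m²

CO₂: 5.35 × ln(728/419) = 5.35 × ln(1.73747) = 5.35 × 0.55243 = 2.9555 W/m².
CH₄: 0.036 × (√1915 − √695) = 0.036 × (43.7607 − 26.3629) = 0.036 × 17.3978 = 0.6263 W/m².
Total ΔF = 2.9555 + 0.6263 = 3.5818 W/m².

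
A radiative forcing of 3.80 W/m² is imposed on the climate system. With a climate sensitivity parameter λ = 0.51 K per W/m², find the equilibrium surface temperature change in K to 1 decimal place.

ΔT = 1.9 K

ΔT = λ ΔF = 0.51 × 3.80 = 1.9380 K.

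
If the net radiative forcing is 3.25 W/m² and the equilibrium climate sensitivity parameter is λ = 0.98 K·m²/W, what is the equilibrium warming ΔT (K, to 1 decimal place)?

ΔT = λ ΔF = 0.98 × 3.25 = 3.1850 K.

ΔT = 3.2 K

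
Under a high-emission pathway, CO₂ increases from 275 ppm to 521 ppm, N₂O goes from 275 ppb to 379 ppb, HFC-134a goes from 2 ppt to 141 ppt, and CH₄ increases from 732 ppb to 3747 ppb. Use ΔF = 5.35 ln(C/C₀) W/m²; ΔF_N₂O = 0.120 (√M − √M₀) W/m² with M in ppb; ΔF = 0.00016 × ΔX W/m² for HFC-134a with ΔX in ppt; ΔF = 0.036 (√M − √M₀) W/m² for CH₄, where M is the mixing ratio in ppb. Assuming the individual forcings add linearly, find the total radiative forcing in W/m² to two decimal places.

CO₂: 5.35 × ln(521/275) = 5.35 × ln(1.89455) = 5.35 × 0.63898 = 3.4185 W/m².
N₂O: 0.120 × (√379 − √275) = 0.120 × (19.4679 − 16.5831) = 0.120 × 2.8848 = 0.3462 W/m².
HFC-134a: ΔF = 0.00016 × (141 − 2) = 0.00016 × 139 = 0.0222 W/m².
CH₄: 0.036 × (√3747 − √732) = 0.036 × (61.2127 − 27.0555) = 0.036 × 34.1572 = 1.2297 W/m².
Total ΔF = 3.4185 + 0.3462 + 0.0222 + 1.2297 = 5.0166 W/m².

ΔF = 5.02 W/m²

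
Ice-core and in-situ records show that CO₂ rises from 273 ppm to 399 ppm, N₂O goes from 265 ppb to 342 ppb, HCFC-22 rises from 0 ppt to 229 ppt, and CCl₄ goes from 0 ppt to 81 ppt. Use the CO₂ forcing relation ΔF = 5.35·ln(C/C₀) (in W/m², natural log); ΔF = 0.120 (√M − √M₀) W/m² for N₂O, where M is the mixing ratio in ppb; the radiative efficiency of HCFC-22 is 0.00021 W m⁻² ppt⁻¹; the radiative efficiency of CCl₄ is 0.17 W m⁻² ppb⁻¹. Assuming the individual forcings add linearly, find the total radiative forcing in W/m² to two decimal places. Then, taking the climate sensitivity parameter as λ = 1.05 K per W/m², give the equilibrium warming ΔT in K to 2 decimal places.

CO₂: 5.35 × ln(399/273) = 5.35 × ln(1.46154) = 5.35 × 0.37949 = 2.0303 W/m².
N₂O: 0.120 × (√342 − √265) = 0.120 × (18.4932 − 16.2788) = 0.120 × 2.2144 = 0.2657 W/m².
HCFC-22: ΔF = 0.00021 × (229 − 0) = 0.00021 × 229 = 0.0481 W/m².
CCl₄: Δ = 81 − 0 = 81 ppt = 0.081 ppb; ΔF = 0.17 × 0.081 = 0.0138 W/m².
Total ΔF = 2.0303 + 0.2657 + 0.0481 + 0.0138 = 2.3579 W/m².
ΔT = λ ΔF = 1.05 × 2.36 = 2.4780 K.

ΔF = 2.36 W/m²; ΔT = 2.48 K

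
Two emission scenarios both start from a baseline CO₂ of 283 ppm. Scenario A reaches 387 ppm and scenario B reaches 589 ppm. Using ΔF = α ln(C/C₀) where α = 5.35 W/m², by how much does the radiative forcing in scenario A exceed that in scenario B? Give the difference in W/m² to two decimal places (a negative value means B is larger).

ΔF_A − ΔF_B = -2.25 W/m²

ΔF_A = 5.35 ln(387/283) = 5.35 × 0.31298 = 1.6744 W/m².
ΔF_B = 5.35 ln(589/283) = 5.35 × 0.73298 = 3.9214 W/m².
Difference: 1.6744 − 3.9214 = -2.2470 W/m².
(Equivalently, ΔF_A − ΔF_B = 5.35 ln(387/589) = 5.35 × -0.42000 = -2.2470 W/m².)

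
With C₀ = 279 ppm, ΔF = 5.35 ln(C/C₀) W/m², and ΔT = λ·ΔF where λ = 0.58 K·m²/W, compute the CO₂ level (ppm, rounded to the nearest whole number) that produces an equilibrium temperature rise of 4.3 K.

Required forcing: ΔF = ΔT/λ = 4.3/0.58 = 7.4138 W/m².
Then ln(C/279) = ΔF/5.35 = 7.4138/5.35 = 1.38576.
So C = 279 × e^1.38576 = 279 × 3.99786 = 1115.40 ppm.

C ≈ 1115 ppm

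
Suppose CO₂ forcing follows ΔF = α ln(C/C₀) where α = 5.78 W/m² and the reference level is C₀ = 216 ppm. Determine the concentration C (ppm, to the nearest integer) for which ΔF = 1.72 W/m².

Set 5.78 ln(C/216) = 1.72, so ln(C/216) = 1.72/5.78 = 0.29758.
Then C/216 = e^0.29758 = 1.34660, giving C = 216 × 1.34660 = 290.87 ppm.

C ≈ 291 ppm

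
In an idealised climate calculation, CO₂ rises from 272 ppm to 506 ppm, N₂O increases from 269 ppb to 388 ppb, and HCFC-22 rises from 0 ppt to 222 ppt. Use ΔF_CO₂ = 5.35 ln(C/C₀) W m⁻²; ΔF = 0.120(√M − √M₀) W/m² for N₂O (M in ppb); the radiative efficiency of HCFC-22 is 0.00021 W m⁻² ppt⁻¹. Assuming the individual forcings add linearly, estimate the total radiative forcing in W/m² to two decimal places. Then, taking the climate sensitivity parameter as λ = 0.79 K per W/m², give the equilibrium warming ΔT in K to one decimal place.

CO₂: 5.35 × ln(506/272) = 5.35 × ln(1.86029) = 5.35 × 0.62073 = 3.3209 W/m².
N₂O: 0.120 × (√388 − √269) = 0.120 × (19.6977 − 16.4012) = 0.120 × 3.2965 = 0.3956 W/m².
HCFC-22: ΔF = 0.00021 × (222 − 0) = 0.00021 × 222 = 0.0466 W/m².
Total ΔF = 3.3209 + 0.3956 + 0.0466 = 3.7631 W/m².
ΔT = λ ΔF = 0.79 × 3.76 = 2.9704 K.

ΔF = 3.76 W/m²; ΔT = 3.0 K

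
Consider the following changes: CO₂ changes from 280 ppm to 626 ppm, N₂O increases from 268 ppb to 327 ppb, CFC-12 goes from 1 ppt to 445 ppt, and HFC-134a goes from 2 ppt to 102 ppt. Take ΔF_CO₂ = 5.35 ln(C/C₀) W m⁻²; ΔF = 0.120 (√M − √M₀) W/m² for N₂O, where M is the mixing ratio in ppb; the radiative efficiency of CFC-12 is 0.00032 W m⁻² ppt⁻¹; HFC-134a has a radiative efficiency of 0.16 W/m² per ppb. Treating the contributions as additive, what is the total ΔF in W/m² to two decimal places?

CO₂: 5.35 × ln(626/280) = 5.35 × ln(2.23571) = 5.35 × 0.80456 = 4.3044 W/m².
N₂O: 0.120 × (√327 − √268) = 0.120 × (18.0831 − 16.3707) = 0.120 × 1.7124 = 0.2055 W/m².
CFC-12: ΔF = 0.00032 × (445 − 1) = 0.00032 × 444 = 0.1421 W/m².
HFC-134a: Δ = 102 − 2 = 100 ppt = 0.100 ppb; ΔF = 0.16 × 0.100 = 0.0160 W/m².
Total ΔF = 4.3044 + 0.2055 + 0.1421 + 0.0160 = 4.6680 W/m².

ΔF = 4.67 W/m²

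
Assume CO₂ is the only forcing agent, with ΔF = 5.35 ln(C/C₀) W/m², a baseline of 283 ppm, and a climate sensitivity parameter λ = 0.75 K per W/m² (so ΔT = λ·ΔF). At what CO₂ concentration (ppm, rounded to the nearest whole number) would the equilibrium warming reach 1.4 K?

C ≈ 401 ppm

Required forcing: ΔF = ΔT/λ = 1.4/0.75 = 1.8667 W/m².
Then ln(C/283) = ΔF/5.35 = 1.8667/5.35 = 0.34892.
So C = 283 × e^0.34892 = 283 × 1.41754 = 401.16 ppm.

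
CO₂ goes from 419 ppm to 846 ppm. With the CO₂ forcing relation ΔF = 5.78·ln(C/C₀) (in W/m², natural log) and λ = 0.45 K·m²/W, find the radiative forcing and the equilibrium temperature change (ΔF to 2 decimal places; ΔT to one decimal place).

ΔF = 4.06 W/m²; ΔT = 1.8 K

CO₂: 5.78 × ln(846/419) = 5.78 × ln(2.01909) = 5.78 × 0.70265 = 4.0613 W/m².
ΔT = λ ΔF = 0.45 × 4.06 = 1.8270 K.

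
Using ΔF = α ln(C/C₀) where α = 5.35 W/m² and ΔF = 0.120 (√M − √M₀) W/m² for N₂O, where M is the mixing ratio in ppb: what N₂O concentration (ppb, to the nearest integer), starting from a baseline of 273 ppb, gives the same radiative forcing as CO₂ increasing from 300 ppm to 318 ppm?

CO₂ forcing: 5.35 × ln(318/300) = 5.35 × 0.058269 = 0.31174 W/m².
Set 0.120(√M − √273) = 0.31174: √M = 0.31174/0.120 + √273 = 2.5978 + 16.5227 = 19.1205.
M = (19.1205)² = 365.59 ppb.

M ≈ 366 ppb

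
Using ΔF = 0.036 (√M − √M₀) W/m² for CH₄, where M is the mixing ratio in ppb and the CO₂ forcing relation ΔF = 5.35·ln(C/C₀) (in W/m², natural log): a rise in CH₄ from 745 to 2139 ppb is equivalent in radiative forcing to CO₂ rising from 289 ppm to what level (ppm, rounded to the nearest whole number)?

C ≈ 328 ppm

CH₄ forcing: 0.036 × (√2139 − √745) = 0.036 × (46.2493 − 27.2947) = 0.036 × 18.9546 = 0.68237 W/m².
Set 5.35 ln(C/289) = 0.68237: ln(C/289) = 0.68237/5.35 = 0.12755, so C = 289 × e^0.12755 = 289 × 1.13604 = 328.32 ppm.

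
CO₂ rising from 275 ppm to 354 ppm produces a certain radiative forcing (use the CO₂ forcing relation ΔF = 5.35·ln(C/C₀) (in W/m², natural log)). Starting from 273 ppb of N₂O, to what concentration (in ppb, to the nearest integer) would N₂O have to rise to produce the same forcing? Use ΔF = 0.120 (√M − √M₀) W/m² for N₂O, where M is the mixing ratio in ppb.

M ≈ 772 ppb

CO₂ forcing: 5.35 × ln(354/275) = 5.35 × 0.252526 = 1.35101 W/m².
Set 0.120(√M − √273) = 1.35101: √M = 1.35101/0.120 + √273 = 11.2584 + 16.5227 = 27.7811.
M = (27.7811)² = 771.79 ppb.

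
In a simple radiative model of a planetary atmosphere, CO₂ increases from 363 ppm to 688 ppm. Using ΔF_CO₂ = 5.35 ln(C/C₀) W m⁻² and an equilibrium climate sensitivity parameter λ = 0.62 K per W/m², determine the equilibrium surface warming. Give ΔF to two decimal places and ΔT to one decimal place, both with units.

ΔF = 3.42 W/m²; ΔT = 2.1 K

CO₂: 5.35 × ln(688/363) = 5.35 × ln(1.89532) = 5.35 × 0.63939 = 3.4207 W/m².
ΔT = λ ΔF = 0.62 × 3.42 = 2.1204 K.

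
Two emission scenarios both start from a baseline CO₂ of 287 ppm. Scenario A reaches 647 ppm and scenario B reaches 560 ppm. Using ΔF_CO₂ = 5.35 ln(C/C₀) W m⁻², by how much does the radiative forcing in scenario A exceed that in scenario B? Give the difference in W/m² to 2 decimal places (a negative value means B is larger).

ΔF_A − ΔF_B = 0.77 W/m²

ΔF_A = 5.35 ln(647/287) = 5.35 × 0.81286 = 4.3488 W/m².
ΔF_B = 5.35 ln(560/287) = 5.35 × 0.66845 = 3.5762 W/m².
Difference: 4.3488 − 3.5762 = 0.7726 W/m².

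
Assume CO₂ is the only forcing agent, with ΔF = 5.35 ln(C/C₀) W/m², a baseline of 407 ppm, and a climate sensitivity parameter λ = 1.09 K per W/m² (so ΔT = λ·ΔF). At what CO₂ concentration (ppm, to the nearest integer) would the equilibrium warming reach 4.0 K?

C ≈ 808 ppm

Required forcing: ΔF = ΔT/λ = 4.0/1.09 = 3.6697 W/m².
Then ln(C/407) = ΔF/5.35 = 3.6697/5.35 = 0.68593.
So C = 407 × e^0.68593 = 407 × 1.98562 = 808.15 ppm.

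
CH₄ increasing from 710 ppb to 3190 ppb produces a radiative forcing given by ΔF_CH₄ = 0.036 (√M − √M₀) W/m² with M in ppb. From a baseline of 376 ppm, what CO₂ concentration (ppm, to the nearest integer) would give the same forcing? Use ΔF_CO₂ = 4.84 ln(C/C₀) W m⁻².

C ≈ 469 ppm

CH₄ forcing: 0.036 × (√3190 − √710) = 0.036 × (56.4801 − 26.6458) = 0.036 × 29.8343 = 1.07403 W/m².
Set 4.84 ln(C/376) = 1.07403: ln(C/376) = 1.07403/4.84 = 0.22191, so C = 376 × e^0.22191 = 376 × 1.24846 = 469.42 ppm.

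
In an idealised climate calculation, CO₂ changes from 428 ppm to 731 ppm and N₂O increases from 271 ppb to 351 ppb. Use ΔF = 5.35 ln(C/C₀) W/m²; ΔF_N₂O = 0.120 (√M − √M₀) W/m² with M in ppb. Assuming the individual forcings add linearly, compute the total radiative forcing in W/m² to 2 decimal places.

ΔF = 3.14 W/m²

CO₂: 5.35 × ln(731/428) = 5.35 × ln(1.70794) = 5.35 × 0.53529 = 2.8638 W/m².
N₂O: 0.120 × (√351 − √271) = 0.120 × (18.7350 − 16.4621) = 0.120 × 2.2729 = 0.2727 W/m².
Total ΔF = 2.8638 + 0.2727 = 3.1365 W/m².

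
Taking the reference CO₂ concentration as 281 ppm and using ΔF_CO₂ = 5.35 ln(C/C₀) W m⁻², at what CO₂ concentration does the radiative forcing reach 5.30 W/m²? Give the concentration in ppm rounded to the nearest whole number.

Set 5.35 ln(C/281) = 5.30, so ln(C/281) = 5.30/5.35 = 0.99065.
Then C/281 = e^0.99065 = 2.69298, giving C = 281 × 2.69298 = 756.73 ppm.

C ≈ 757 ppm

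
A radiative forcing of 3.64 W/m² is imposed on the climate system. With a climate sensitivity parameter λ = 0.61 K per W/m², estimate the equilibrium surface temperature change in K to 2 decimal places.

ΔT = λ ΔF = 0.61 × 3.64 = 2.2204 K.

ΔT = 2.22 K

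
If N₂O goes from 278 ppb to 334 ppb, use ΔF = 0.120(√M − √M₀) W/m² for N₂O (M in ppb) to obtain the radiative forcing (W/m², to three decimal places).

N₂O: 0.120 × (√334 − √278) = 0.120 × (18.2757 − 16.6733) = 0.120 × 1.6024 = 0.1923 W/m².

ΔF = 0.192 W/m²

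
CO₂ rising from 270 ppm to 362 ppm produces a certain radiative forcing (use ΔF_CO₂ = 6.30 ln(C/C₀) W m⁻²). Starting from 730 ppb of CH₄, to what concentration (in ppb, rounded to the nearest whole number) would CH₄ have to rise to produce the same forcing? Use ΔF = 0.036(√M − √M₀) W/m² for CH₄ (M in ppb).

CO₂ forcing: 6.30 × ln(362/270) = 6.30 × 0.293222 = 1.84730 W/m².
Set 0.036(√M − √730) = 1.84730: √M = 1.84730/0.036 + √730 = 51.3139 + 27.0185 = 78.3324.
M = (78.3324)² = 6135.96 ppb.

M ≈ 6136 ppb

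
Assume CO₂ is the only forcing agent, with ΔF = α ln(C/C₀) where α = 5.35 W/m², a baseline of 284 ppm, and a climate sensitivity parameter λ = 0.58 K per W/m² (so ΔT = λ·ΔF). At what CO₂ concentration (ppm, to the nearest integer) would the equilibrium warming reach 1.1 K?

C ≈ 405 ppm

Required forcing: ΔF = ΔT/λ = 1.1/0.58 = 1.8966 W/m².
Then ln(C/284) = ΔF/5.35 = 1.8966/5.35 = 0.35450.
So C = 284 × e^0.35450 = 284 × 1.42547 = 404.83 ppm.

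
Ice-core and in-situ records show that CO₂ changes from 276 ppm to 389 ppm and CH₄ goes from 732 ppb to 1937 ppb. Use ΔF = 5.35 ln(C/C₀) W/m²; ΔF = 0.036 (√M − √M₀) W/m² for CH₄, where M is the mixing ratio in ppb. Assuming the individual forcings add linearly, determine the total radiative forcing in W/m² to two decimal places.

ΔF = 2.45 W/m²

CO₂: 5.35 × ln(389/276) = 5.35 × ln(1.40942) = 5.35 × 0.34318 = 1.8360 W/m².
CH₄: 0.036 × (√1937 − √732) = 0.036 × (44.0114 − 27.0555) = 0.036 × 16.9559 = 0.6104 W/m².
Total ΔF = 1.8360 + 0.6104 = 2.4464 W/m².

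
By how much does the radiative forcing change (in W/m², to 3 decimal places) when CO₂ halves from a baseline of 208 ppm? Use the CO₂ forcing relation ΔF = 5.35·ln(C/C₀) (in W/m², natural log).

ΔF = -3.708 W/m²

ΔF = 5.35 × ln(0.5) = 5.35 × -0.69315 = -3.7084 W/m².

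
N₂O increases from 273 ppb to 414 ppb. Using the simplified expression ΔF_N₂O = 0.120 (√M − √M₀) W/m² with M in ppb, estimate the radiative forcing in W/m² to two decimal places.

N₂O: 0.120 × (√414 − √273) = 0.120 × (20.3470 − 16.5227) = 0.120 × 3.8243 = 0.4589 W/m².

ΔF = 0.46 W/m²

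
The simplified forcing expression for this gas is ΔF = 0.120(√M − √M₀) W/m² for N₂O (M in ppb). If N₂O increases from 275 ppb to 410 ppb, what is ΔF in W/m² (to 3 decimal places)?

ΔF = 0.440 W/m²

N₂O: 0.120 × (√410 − √275) = 0.120 × (20.2485 − 16.5831) = 0.120 × 3.6654 = 0.4398 W/m².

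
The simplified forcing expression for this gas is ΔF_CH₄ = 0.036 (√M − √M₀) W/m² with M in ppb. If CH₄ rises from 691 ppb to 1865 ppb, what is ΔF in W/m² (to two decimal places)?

CH₄: 0.036 × (√1865 − √691) = 0.036 × (43.1856 − 26.2869) = 0.036 × 16.8987 = 0.6084 W/m².

ΔF = 0.61 W/m²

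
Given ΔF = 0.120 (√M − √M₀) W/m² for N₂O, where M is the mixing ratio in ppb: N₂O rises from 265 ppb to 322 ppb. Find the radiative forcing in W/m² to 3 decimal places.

N₂O: 0.120 × (√322 − √265) = 0.120 × (17.9444 − 16.2788) = 0.120 × 1.6656 = 0.1999 W/m².

ΔF = 0.200 W/m²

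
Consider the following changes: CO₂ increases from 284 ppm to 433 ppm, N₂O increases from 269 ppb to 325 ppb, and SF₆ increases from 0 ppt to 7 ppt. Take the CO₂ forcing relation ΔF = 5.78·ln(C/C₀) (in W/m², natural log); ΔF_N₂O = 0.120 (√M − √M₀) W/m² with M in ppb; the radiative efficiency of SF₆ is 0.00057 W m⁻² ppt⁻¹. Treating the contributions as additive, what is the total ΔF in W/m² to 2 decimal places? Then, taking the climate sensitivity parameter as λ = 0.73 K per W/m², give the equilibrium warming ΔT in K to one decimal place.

ΔF = 2.64 W/m²; ΔT = 1.9 K

CO₂: 5.78 × ln(433/284) = 5.78 × ln(1.52465) = 5.78 × 0.42176 = 2.4378 W/m².
N₂O: 0.120 × (√325 − √269) = 0.120 × (18.0278 − 16.4012) = 0.120 × 1.6266 = 0.1952 W/m².
SF₆: ΔF = 0.00057 × (7 − 0) = 0.00057 × 7 = 0.0040 W/m².
Total ΔF = 2.4378 + 0.1952 + 0.0040 = 2.6370 W/m².
ΔT = λ ΔF = 0.73 × 2.64 = 1.9272 K.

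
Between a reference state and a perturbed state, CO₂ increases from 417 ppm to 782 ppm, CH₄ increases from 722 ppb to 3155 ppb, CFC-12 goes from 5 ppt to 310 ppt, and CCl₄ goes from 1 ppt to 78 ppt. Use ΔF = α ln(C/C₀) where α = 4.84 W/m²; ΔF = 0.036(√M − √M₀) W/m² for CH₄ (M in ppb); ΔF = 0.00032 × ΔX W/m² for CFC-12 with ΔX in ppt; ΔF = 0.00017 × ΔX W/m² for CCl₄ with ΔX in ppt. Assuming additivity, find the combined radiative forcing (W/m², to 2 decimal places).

ΔF = 4.21 W/m²

CO₂: 4.84 × ln(782/417) = 4.84 × ln(1.87530) = 4.84 × 0.62877 = 3.0432 W/m².
CH₄: 0.036 × (√3155 − √722) = 0.036 × (56.1694 − 26.8701) = 0.036 × 29.2993 = 1.0548 W/m².
CFC-12: ΔF = 0.00032 × (310 − 5) = 0.00032 × 305 = 0.0976 W/m².
CCl₄: ΔF = 0.00017 × (78 − 1) = 0.00017 × 77 = 0.0131 W/m².
Total ΔF = 3.0432 + 1.0548 + 0.0976 + 0.0131 = 4.2087 W/m².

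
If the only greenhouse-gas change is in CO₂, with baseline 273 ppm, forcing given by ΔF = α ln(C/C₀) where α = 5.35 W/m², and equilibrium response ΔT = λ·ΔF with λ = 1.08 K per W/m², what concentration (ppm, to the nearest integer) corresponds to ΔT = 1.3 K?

C ≈ 342 ppm

Required forcing: ΔF = ΔT/λ = 1.3/1.08 = 1.2037 W/m².
Then ln(C/273) = ΔF/5.35 = 1.2037/5.35 = 0.22499.
So C = 273 × e^0.22499 = 273 × 1.25231 = 341.88 ppm.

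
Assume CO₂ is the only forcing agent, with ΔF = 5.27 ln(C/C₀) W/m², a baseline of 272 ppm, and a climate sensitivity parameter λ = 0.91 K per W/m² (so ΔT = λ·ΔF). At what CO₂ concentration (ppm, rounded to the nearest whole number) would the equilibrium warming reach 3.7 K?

Required forcing: ΔF = ΔT/λ = 3.7/0.91 = 4.0659 W/m².
Then ln(C/272) = ΔF/5.27 = 4.0659/5.27 = 0.77152.
So C = 272 × e^0.77152 = 272 × 2.16305 = 588.35 ppm.

C ≈ 588 ppm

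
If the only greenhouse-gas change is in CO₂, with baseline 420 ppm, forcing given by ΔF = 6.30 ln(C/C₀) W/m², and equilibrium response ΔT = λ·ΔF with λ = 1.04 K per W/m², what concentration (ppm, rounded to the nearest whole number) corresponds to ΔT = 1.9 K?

Required forcing: ΔF = ΔT/λ = 1.9/1.04 = 1.8269 W/m².
Then ln(C/420) = ΔF/6.30 = 1.8269/6.30 = 0.28998.
So C = 420 × e^0.28998 = 420 × 1.33640 = 561.29 ppm.

C ≈ 561 ppm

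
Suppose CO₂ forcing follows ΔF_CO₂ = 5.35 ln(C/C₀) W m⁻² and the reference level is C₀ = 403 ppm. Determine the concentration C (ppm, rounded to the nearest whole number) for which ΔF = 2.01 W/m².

Set 5.35 ln(C/403) = 2.01, so ln(C/403) = 2.01/5.35 = 0.37570.
Then C/403 = e^0.37570 = 1.45601, giving C = 403 × 1.45601 = 586.77 ppm.

C ≈ 587 ppm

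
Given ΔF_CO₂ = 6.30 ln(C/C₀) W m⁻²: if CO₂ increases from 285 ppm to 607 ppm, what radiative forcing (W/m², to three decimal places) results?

ΔF = 4.763 W/m²

CO₂: 6.30 × ln(607/285) = 6.30 × ln(2.12982) = 6.30 × 0.75604 = 4.7631 W/m².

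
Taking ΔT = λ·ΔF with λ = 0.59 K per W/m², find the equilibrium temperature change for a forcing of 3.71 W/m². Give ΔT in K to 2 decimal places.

ΔT = 2.19 K

ΔT = λ ΔF = 0.59 × 3.71 = 2.1889 K.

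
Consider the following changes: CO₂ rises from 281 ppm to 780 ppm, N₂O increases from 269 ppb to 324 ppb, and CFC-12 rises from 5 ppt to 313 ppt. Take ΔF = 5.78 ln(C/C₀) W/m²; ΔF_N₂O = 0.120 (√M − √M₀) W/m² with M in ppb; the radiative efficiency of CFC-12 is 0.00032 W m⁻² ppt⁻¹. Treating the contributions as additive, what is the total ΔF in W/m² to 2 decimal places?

CO₂: 5.78 × ln(780/281) = 5.78 × ln(2.77580) = 5.78 × 1.02094 = 5.9010 W/m².
N₂O: 0.120 × (√324 − √269) = 0.120 × (18.0000 − 16.4012) = 0.120 × 1.5988 = 0.1919 W/m².
CFC-12: ΔF = 0.00032 × (313 − 5) = 0.00032 × 308 = 0.0986 W/m².
Total ΔF = 5.9010 + 0.1919 + 0.0986 = 6.1915 W/m².

ΔF = 6.19 W/m²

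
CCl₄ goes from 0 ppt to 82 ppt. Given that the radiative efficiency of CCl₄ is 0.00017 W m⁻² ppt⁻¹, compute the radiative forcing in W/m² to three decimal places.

ΔF = 0.014 W/m²

CCl₄: ΔF = 0.00017 × (82 − 0) = 0.00017 × 82 = 0.0139 W/m².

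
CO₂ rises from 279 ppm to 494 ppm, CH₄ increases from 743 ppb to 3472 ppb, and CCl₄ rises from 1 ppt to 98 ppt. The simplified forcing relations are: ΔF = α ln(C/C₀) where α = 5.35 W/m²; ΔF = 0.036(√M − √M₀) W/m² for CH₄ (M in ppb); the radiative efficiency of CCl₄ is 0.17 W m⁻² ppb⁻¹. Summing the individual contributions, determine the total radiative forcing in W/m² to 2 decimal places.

ΔF = 4.21 W/m²

CO₂: 5.35 × ln(494/279) = 5.35 × ln(1.77061) = 5.35 × 0.57132 = 3.0566 W/m².
CH₄: 0.036 × (√3472 − √743) = 0.036 × (58.9237 − 27.2580) = 0.036 × 31.6657 = 1.1400 W/m².
CCl₄: Δ = 98 − 1 = 97 ppt = 0.097 ppb; ΔF = 0.17 × 0.097 = 0.0165 W/m².
Total ΔF = 3.0566 + 1.1400 + 0.0165 = 4.2131 W/m².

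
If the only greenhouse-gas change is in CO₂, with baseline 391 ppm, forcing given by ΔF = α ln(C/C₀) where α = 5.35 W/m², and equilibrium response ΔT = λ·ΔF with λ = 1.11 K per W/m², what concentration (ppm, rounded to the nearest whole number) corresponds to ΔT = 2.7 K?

C ≈ 616 ppm

Required forcing: ΔF = ΔT/λ = 2.7/1.11 = 2.4324 W/m².
Then ln(C/391) = ΔF/5.35 = 2.4324/5.35 = 0.45465.
So C = 391 × e^0.45465 = 391 × 1.57562 = 616.07 ppm.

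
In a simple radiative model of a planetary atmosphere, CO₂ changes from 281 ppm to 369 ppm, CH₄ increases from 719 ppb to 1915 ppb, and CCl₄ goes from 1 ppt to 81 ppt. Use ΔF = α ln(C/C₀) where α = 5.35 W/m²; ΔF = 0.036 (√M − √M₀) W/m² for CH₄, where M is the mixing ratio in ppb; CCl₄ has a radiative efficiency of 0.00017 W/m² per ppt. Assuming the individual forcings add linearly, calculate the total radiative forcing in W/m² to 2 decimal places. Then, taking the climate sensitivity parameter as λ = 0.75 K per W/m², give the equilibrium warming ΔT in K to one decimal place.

ΔF = 2.08 W/m²; ΔT = 1.6 K

CO₂: 5.35 × ln(369/281) = 5.35 × ln(1.31317) = 5.35 × 0.27244 = 1.4576 W/m².
CH₄: 0.036 × (√1915 − √719) = 0.036 × (43.7607 − 26.8142) = 0.036 × 16.9465 = 0.6101 W/m².
CCl₄: ΔF = 0.00017 × (81 − 1) = 0.00017 × 80 = 0.0136 W/m².
Total ΔF = 1.4576 + 0.6101 + 0.0136 = 2.0813 W/m².
ΔT = λ ΔF = 0.75 × 2.08 = 1.5600 K.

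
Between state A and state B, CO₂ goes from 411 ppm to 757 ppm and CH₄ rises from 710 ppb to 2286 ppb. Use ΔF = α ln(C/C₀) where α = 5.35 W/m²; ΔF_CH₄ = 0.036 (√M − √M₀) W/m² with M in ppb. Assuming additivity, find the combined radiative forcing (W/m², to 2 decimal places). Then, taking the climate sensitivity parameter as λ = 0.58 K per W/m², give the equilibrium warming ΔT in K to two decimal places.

CO₂: 5.35 × ln(757/411) = 5.35 × ln(1.84185) = 5.35 × 0.61077 = 3.2676 W/m².
CH₄: 0.036 × (√2286 − √710) = 0.036 × (47.8121 − 26.6458) = 0.036 × 21.1663 = 0.7620 W/m².
Total ΔF = 3.2676 + 0.7620 = 4.0296 W/m².
ΔT = λ ΔF = 0.58 × 4.03 = 2.3374 K.

ΔF = 4.03 W/m²; ΔT = 2.34 K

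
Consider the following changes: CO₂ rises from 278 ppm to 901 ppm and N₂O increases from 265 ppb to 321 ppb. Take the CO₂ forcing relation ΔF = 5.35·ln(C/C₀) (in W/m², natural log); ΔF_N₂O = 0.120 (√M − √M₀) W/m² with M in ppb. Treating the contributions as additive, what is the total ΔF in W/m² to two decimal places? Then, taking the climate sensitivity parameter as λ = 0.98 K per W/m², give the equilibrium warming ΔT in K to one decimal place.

ΔF = 6.49 W/m²; ΔT = 6.4 K

CO₂: 5.35 × ln(901/278) = 5.35 × ln(3.24101) = 5.35 × 1.17589 = 6.2910 W/m².
N₂O: 0.120 × (√321 − √265) = 0.120 × (17.9165 − 16.2788) = 0.120 × 1.6377 = 0.1965 W/m².
Total ΔF = 6.2910 + 0.1965 = 6.4875 W/m².
ΔT = λ ΔF = 0.98 × 6.49 = 6.3602 K.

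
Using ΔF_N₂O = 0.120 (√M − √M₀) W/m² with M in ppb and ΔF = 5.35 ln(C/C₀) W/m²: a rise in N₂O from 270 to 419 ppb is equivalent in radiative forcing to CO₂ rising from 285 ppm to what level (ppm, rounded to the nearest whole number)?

N₂O forcing: 0.120 × (√419 − √270) = 0.120 × (20.4695 − 16.4317) = 0.120 × 4.0378 = 0.48454 W/m².
Set 5.35 ln(C/285) = 0.48454: ln(C/285) = 0.48454/5.35 = 0.09057, so C = 285 × e^0.09057 = 285 × 1.09480 = 312.02 ppm.

C ≈ 312 ppm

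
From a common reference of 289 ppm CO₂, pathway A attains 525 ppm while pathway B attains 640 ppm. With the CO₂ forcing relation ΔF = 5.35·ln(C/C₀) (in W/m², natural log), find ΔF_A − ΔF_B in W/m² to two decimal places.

ΔF_A − ΔF_B = -1.06 W/m²

ΔF_A = 5.35 ln(525/289) = 5.35 × 0.59697 = 3.1938 W/m².
ΔF_B = 5.35 ln(640/289) = 5.35 × 0.79504 = 4.2535 W/m².
Difference: 3.1938 − 4.2535 = -1.0597 W/m².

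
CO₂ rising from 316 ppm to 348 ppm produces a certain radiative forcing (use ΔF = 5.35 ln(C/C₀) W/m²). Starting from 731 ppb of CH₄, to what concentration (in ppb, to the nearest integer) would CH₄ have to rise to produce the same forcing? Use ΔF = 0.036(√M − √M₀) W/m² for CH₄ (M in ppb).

CO₂ forcing: 5.35 × ln(348/316) = 5.35 × 0.096460 = 0.51606 W/m².
Set 0.036(√M − √731) = 0.51606: √M = 0.51606/0.036 + √731 = 14.3350 + 27.0370 = 41.3720.
M = (41.3720)² = 1711.64 ppb.

M ≈ 1712 ppb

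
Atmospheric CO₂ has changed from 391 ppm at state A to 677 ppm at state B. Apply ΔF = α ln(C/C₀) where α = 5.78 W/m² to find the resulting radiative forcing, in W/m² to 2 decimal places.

CO₂: 5.78 × ln(677/391) = 5.78 × ln(1.73146) = 5.78 × 0.54896 = 3.1730 W/m².

ΔF = 3.17 W/m²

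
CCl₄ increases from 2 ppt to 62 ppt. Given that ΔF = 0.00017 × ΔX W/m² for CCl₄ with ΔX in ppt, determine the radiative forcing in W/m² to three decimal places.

CCl₄: ΔF = 0.00017 × (62 − 2) = 0.00017 × 60 = 0.0102 W/m².

ΔF = 0.010 W/m²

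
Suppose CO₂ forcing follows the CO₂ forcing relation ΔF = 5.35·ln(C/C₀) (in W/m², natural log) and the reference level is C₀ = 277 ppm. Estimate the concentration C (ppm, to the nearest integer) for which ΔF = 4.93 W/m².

C ≈ 696 ppm

Set 5.35 ln(C/277) = 4.93, so ln(C/277) = 4.93/5.35 = 0.92150.
Then C/277 = e^0.92150 = 2.51306, giving C = 277 × 2.51306 = 696.12 ppm.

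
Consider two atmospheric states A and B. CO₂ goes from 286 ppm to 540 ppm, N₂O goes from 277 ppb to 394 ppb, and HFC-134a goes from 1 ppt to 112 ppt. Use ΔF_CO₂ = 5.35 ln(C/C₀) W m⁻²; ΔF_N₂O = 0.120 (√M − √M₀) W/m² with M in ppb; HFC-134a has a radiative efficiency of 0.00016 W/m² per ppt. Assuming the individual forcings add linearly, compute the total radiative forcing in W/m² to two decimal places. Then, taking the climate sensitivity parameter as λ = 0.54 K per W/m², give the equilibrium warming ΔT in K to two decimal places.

ΔF = 3.80 W/m²; ΔT = 2.05 K

CO₂: 5.35 × ln(540/286) = 5.35 × ln(1.88811) = 5.35 × 0.63558 = 3.4004 W/m².
N₂O: 0.120 × (√394 − √277) = 0.120 × (19.8494 − 16.6433) = 0.120 × 3.2061 = 0.3847 W/m².
HFC-134a: ΔF = 0.00016 × (112 − 1) = 0.00016 × 111 = 0.0178 W/m².
Total ΔF = 3.4004 + 0.3847 + 0.0178 = 3.8029 W/m².
ΔT = λ ΔF = 0.54 × 3.80 = 2.0520 K.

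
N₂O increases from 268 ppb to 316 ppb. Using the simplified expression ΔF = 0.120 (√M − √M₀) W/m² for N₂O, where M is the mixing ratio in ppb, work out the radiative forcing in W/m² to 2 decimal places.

ΔF = 0.17 W/m²

N₂O: 0.120 × (√316 − √268) = 0.120 × (17.7764 − 16.3707) = 0.120 × 1.4057 = 0.1687 W/m².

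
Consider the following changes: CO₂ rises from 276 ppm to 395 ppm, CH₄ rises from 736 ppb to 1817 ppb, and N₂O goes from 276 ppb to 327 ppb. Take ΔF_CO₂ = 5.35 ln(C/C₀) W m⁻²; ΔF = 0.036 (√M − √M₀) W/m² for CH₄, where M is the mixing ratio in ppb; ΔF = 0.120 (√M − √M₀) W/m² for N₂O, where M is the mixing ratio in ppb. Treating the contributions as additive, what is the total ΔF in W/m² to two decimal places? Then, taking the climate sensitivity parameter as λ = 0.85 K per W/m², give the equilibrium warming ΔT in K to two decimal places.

ΔF = 2.65 W/m²; ΔT = 2.25 K

CO₂: 5.35 × ln(395/276) = 5.35 × ln(1.43116) = 5.35 × 0.35849 = 1.9179 W/m².
CH₄: 0.036 × (√1817 − √736) = 0.036 × (42.6263 − 27.1293) = 0.036 × 15.4970 = 0.5579 W/m².
N₂O: 0.120 × (√327 − √276) = 0.120 × (18.0831 − 16.6132) = 0.120 × 1.4699 = 0.1764 W/m².
Total ΔF = 1.9179 + 0.5579 + 0.1764 = 2.6522 W/m².
ΔT = λ ΔF = 0.85 × 2.65 = 2.2525 K.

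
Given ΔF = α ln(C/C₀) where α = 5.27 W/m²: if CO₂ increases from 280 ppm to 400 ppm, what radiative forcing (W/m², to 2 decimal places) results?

CO₂: 5.27 × ln(400/280) = 5.27 × ln(1.42857) = 5.27 × 0.35667 = 1.8797 W/m².

ΔF = 1.88 W/m²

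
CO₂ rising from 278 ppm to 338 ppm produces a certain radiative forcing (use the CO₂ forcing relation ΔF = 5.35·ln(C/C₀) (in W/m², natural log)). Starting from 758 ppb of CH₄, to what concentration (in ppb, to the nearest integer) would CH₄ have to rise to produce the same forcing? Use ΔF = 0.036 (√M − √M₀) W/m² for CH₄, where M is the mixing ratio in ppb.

CO₂ forcing: 5.35 × ln(338/278) = 5.35 × 0.195425 = 1.04552 W/m².
Set 0.036(√M − √758) = 1.04552: √M = 1.04552/0.036 + √758 = 29.0422 + 27.5318 = 56.5740.
M = (56.5740)² = 3200.62 ppb.

M ≈ 3201 ppb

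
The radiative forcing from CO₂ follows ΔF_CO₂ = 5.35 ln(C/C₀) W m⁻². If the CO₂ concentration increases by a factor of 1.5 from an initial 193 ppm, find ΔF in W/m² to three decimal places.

ΔF = 2.169 W/m²

ΔF = 5.35 × ln(1.5) = 5.35 × 0.40547 = 2.1693 W/m².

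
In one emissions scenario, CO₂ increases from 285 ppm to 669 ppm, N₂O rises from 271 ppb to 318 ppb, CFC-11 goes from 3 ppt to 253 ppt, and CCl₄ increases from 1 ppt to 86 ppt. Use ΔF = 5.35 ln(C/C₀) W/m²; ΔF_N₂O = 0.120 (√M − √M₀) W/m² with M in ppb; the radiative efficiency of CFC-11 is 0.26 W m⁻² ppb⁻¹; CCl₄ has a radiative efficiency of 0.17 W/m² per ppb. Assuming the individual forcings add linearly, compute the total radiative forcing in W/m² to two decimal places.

CO₂: 5.35 × ln(669/285) = 5.35 × ln(2.34737) = 5.35 × 0.85330 = 4.5652 W/m².
N₂O: 0.120 × (√318 − √271) = 0.120 × (17.8326 − 16.4621) = 0.120 × 1.3705 = 0.1645 W/m².
CFC-11: Δ = 253 − 3 = 250 ppt = 0.250 ppb; ΔF = 0.26 × 0.250 = 0.0650 W/m².
CCl₄: Δ = 86 − 1 = 85 ppt = 0.085 ppb; ΔF = 0.17 × 0.085 = 0.0145 W/m².
Total ΔF = 4.5652 + 0.1645 + 0.0650 + 0.0145 = 4.8092 W/m².

ΔF = 4.81 W/m²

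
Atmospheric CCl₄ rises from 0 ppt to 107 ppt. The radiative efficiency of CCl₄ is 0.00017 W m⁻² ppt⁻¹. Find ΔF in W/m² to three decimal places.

CCl₄: ΔF = 0.00017 × (107 − 0) = 0.00017 × 107 = 0.0182 W/m².

ΔF = 0.018 W/m²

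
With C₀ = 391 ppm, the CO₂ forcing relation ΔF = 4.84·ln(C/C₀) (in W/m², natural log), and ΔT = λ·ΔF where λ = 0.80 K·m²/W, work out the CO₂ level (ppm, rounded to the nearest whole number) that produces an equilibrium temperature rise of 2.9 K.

C ≈ 827 ppm

Required forcing: ΔF = ΔT/λ = 2.9/0.80 = 3.6250 W/m².
Then ln(C/391) = ΔF/4.84 = 3.6250/4.84 = 0.74897.
So C = 391 × e^0.74897 = 391 × 2.11482 = 826.89 ppm.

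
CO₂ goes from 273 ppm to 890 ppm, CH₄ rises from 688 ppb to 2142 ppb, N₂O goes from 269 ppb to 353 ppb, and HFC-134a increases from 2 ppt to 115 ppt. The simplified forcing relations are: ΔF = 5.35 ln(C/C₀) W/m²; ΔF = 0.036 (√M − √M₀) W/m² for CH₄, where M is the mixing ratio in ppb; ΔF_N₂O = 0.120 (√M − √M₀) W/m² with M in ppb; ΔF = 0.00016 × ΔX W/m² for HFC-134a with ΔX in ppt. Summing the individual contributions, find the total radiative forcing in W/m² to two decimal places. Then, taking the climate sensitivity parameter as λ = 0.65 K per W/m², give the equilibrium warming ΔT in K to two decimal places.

ΔF = 7.35 W/m²; ΔT = 4.78 K

CO₂: 5.35 × ln(890/273) = 5.35 × ln(3.26007) = 5.35 × 1.18175 = 6.3224 W/m².
CH₄: 0.036 × (√2142 − √688) = 0.036 × (46.2817 − 26.2298) = 0.036 × 20.0519 = 0.7219 W/m².
N₂O: 0.120 × (√353 − √269) = 0.120 × (18.7883 − 16.4012) = 0.120 × 2.3871 = 0.2865 W/m².
HFC-134a: ΔF = 0.00016 × (115 − 2) = 0.00016 × 113 = 0.0181 W/m².
Total ΔF = 6.3224 + 0.7219 + 0.2865 + 0.0181 = 7.3489 W/m².
ΔT = λ ΔF = 0.65 × 7.35 = 4.7775 K.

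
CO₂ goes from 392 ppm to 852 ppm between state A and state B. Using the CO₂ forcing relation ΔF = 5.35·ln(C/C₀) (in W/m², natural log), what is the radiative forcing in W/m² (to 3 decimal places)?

CO₂ absorption bands are partially saturated, so forcing scales with the logarithm of the concentration ratio.
CO₂: 5.35 × ln(852/392) = 5.35 × ln(2.17347) = 5.35 × 0.77632 = 4.1533 W/m².

ΔF = 4.153 W/m²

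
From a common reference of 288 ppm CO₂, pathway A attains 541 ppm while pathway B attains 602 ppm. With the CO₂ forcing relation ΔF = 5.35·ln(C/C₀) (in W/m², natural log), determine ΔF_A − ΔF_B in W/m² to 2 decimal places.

ΔF_A − ΔF_B = -0.57 W/m²

ΔF_A = 5.35 ln(541/288) = 5.35 × 0.63046 = 3.3730 W/m².
ΔF_B = 5.35 ln(602/288) = 5.35 × 0.73730 = 3.9446 W/m².
Difference: 3.3730 − 3.9446 = -0.5716 W/m².
(Equivalently, ΔF_A − ΔF_B = 5.35 ln(541/602) = 5.35 × -0.10684 = -0.5716 W/m².)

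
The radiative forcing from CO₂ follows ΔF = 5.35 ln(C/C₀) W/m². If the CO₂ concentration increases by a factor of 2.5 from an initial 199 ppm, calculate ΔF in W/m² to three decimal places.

ΔF = 4.902 W/m²

Because the forcing depends only on the ratio C/C₀, the initial concentration does not enter.
ΔF = 5.35 × ln(2.5) = 5.35 × 0.91629 = 4.9022 W/m².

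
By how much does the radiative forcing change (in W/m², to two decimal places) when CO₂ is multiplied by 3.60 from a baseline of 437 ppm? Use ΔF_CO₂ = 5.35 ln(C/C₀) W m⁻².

ΔF = 5.35 × ln(3.60) = 5.35 × 1.28093 = 6.8530 W/m².

ΔF = 6.85 W/m²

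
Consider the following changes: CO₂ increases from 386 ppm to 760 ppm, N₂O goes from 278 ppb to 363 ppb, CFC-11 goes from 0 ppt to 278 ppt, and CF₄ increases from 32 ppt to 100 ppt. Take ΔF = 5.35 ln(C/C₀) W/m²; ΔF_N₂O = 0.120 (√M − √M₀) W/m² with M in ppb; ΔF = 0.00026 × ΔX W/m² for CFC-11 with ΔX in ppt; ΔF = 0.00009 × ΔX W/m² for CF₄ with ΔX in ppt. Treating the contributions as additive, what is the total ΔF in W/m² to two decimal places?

CO₂: 5.35 × ln(760/386) = 5.35 × ln(1.96891) = 5.35 × 0.67748 = 3.6245 W/m².
N₂O: 0.120 × (√363 − √278) = 0.120 × (19.0526 − 16.6733) = 0.120 × 2.3793 = 0.2855 W/m².
CFC-11: ΔF = 0.00026 × (278 − 0) = 0.00026 × 278 = 0.0723 W/m².
CF₄: ΔF = 0.00009 × (100 − 32) = 0.00009 × 68 = 0.0061 W/m².
Total ΔF = 3.6245 + 0.2855 + 0.0723 + 0.0061 = 3.9884 W/m².

ΔF = 3.99 W/m²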